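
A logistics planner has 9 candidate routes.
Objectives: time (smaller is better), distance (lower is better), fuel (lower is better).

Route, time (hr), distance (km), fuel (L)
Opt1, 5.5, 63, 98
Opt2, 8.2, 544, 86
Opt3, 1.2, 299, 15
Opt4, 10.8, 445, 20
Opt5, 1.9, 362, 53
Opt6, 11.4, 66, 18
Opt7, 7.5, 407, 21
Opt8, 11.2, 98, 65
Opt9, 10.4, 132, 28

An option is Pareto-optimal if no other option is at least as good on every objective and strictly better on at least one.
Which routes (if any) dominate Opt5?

Opt3

Opt3: time 1.2≤1.9, distance 299≤362, fuel 15≤53 — dominates Opt5.
Others (Opt1, Opt2, Opt4, Opt6, Opt7, Opt8, Opt9) are each worse than Opt5 on at least one objective.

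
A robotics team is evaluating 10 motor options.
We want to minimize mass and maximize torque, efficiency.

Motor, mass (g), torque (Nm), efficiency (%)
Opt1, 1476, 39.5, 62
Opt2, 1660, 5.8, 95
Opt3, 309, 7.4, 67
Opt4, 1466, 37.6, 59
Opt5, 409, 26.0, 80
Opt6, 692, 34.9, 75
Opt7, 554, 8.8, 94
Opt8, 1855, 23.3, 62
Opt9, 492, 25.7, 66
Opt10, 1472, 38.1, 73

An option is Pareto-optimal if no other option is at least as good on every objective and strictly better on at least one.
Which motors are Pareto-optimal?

Opt1, Opt2, Opt3, Opt4, Opt5, Opt6, Opt7, Opt10

Opt1: not dominated (best torque).
Opt2: not dominated (best efficiency).
Opt3: not dominated (best mass).
Opt4: not dominated.
Opt5: not dominated.
Opt6: not dominated.
Opt7: not dominated.
Opt8: dominated by Opt1 (mass 1476≤1855, torque 39.5≥23.3, efficiency 62≥62).
Opt9: dominated by Opt5 (mass 409≤492, torque 26.0≥25.7, efficiency 80≥66).
Opt10: not dominated.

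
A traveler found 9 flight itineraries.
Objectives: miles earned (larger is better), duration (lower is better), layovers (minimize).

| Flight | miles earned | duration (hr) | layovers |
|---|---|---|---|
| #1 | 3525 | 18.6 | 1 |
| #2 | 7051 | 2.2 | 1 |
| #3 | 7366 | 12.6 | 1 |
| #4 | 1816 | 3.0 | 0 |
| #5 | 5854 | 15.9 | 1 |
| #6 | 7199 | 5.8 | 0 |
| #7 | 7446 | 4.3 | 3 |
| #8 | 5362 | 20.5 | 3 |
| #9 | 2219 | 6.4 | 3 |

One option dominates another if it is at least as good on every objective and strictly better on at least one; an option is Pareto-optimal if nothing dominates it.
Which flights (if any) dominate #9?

#2, #6, #7

#2: miles earned 7051≥2219, duration 2.2≤6.4, layovers 1≤3 — dominates #9.
#6: miles earned 7199≥2219, duration 5.8≤6.4, layovers 0≤3 — dominates #9.
#7: miles earned 7446≥2219, duration 4.3≤6.4, layovers 3≤3 — dominates #9.
Others (#1, #3, #4, #5, #8) are each worse than #9 on at least one objective.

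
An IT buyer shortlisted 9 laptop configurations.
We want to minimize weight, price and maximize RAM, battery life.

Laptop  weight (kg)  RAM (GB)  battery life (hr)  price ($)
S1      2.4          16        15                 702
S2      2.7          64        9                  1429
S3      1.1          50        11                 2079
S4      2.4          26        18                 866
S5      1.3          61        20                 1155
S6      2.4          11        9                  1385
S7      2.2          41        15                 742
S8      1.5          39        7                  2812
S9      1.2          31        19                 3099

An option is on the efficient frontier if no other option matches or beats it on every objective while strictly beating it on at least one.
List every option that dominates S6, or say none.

S1: weight 2.4≤2.4, RAM 16≥11, battery life 15≥9, price 702≤1385 — dominates S6.
S4: weight 2.4≤2.4, RAM 26≥11, battery life 18≥9, price 866≤1385 — dominates S6.
S5: weight 1.3≤2.4, RAM 61≥11, battery life 20≥9, price 1155≤1385 — dominates S6.
S7: weight 2.2≤2.4, RAM 41≥11, battery life 15≥9, price 742≤1385 — dominates S6.
Others (S2, S3, S8, S9) are each worse than S6 on at least one objective.

S1, S4, S5, S7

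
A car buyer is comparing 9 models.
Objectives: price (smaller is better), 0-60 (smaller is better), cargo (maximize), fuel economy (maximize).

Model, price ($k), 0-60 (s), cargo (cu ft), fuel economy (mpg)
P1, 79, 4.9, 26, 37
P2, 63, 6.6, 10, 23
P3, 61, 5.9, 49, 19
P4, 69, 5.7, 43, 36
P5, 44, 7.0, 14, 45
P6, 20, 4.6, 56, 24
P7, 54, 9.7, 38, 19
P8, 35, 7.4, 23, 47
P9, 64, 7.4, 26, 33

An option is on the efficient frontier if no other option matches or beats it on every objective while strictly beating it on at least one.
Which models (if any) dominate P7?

P6

P6: price 20≤54, 0-60 4.6≤9.7, cargo 56≥38, fuel economy 24≥19 — dominates P7.
Others (P1, P2, P3, P4, P5, P8, P9) are each worse than P7 on at least one objective.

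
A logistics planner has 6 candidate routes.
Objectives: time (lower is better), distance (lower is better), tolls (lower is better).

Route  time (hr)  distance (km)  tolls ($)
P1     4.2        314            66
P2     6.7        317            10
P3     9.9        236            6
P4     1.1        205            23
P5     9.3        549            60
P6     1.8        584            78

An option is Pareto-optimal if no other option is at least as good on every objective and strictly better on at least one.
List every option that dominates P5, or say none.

P2: time 6.7≤9.3, distance 317≤549, tolls 10≤60 — dominates P5.
P4: time 1.1≤9.3, distance 205≤549, tolls 23≤60 — dominates P5.
Others (P1, P3, P6) are each worse than P5 on at least one objective.

P2, P4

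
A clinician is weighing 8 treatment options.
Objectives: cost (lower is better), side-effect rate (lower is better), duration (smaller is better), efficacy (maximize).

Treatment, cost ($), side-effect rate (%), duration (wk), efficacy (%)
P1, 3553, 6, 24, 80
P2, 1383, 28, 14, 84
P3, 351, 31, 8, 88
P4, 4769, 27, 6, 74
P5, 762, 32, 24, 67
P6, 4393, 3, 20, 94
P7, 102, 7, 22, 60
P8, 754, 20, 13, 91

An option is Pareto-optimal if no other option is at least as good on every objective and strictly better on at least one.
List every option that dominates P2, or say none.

P8

P8: cost 754≤1383, side-effect rate 20≤28, duration 13≤14, efficacy 91≥84 — dominates P2.
Others (P1, P3, P4, P5, P6, P7) are each worse than P2 on at least one objective.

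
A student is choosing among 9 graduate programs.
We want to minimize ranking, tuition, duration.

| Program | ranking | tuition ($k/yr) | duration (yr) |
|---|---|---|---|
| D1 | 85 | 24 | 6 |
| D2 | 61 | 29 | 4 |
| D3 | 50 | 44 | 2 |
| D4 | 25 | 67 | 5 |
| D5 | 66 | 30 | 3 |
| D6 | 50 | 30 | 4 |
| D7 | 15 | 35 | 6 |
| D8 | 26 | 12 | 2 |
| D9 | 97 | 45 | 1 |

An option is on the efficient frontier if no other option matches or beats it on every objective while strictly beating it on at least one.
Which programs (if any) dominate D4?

D1: worse on ranking (85 vs 25).
D2: worse on ranking (61 vs 25).
D3: worse on ranking (50 vs 25).
D5: worse on ranking (66 vs 25).
D6: worse on ranking (50 vs 25).
D7: worse on duration (6 vs 5).
D8: worse on ranking (26 vs 25).
D9: worse on ranking (97 vs 25).
No option dominates D4.

none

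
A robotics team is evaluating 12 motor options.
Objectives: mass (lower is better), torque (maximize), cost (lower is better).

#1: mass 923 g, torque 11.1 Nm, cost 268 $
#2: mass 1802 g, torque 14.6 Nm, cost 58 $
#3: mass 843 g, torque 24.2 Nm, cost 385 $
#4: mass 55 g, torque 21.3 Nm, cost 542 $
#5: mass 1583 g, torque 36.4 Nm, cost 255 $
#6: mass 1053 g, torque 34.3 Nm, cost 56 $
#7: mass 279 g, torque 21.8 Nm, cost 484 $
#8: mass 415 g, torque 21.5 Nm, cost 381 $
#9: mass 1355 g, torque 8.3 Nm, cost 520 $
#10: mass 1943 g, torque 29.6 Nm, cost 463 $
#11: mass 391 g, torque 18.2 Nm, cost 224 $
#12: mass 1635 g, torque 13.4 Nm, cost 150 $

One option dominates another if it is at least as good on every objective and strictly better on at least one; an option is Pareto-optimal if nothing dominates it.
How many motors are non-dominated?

#1: dominated by #11 (mass 391≤923, torque 18.2≥11.1, cost 224≤268).
#2: dominated by #6 (mass 1053≤1802, torque 34.3≥14.6, cost 56≤58).
#3: not dominated.
#4: not dominated (best mass).
#5: not dominated (best torque).
#6: not dominated (best cost).
#7: not dominated.
#8: not dominated.
#9: dominated by #1 (mass 923≤1355, torque 11.1≥8.3, cost 268≤520).
#10: dominated by #5 (mass 1583≤1943, torque 36.4≥29.6, cost 255≤463).
#11: not dominated.
#12: dominated by #6 (mass 1053≤1635, torque 34.3≥13.4, cost 56≤150).
Pareto-optimal: #3, #4, #5, #6, #7, #8, #11 → 7.

7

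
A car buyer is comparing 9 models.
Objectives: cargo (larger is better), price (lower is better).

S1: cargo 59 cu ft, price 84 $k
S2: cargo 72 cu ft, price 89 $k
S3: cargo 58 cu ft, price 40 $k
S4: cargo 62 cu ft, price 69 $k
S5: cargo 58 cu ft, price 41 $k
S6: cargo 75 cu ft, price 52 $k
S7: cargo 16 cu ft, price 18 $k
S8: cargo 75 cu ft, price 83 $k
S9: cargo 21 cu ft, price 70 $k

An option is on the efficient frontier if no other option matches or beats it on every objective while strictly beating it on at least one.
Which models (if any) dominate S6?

none

S1: worse on cargo (59 vs 75).
S2: worse on cargo (72 vs 75).
S3: worse on cargo (58 vs 75).
S4: worse on cargo (62 vs 75).
S5: worse on cargo (58 vs 75).
S7: worse on cargo (16 vs 75).
S8: worse on price (83 vs 52).
S9: worse on cargo (21 vs 75).
No option dominates S6.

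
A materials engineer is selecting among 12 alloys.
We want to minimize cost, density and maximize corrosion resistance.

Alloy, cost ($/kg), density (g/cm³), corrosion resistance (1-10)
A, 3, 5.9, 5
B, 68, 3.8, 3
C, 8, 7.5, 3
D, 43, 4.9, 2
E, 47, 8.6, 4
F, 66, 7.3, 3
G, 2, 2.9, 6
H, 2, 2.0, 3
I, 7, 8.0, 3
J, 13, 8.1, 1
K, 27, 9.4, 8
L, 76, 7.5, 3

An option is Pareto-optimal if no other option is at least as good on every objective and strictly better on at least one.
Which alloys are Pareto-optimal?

G, H, K

A: dominated by G (cost 2≤3, density 2.9≤5.9, corrosion resistance 6≥5).
B: dominated by G (cost 2≤68, density 2.9≤3.8, corrosion resistance 6≥3).
C: dominated by A (cost 3≤8, density 5.9≤7.5, corrosion resistance 5≥3).
D: dominated by G (cost 2≤43, density 2.9≤4.9, corrosion resistance 6≥2).
E: dominated by A (cost 3≤47, density 5.9≤8.6, corrosion resistance 5≥4).
F: dominated by A (cost 3≤66, density 5.9≤7.3, corrosion resistance 5≥3).
G: not dominated.
H: not dominated (best density).
I: dominated by A (cost 3≤7, density 5.9≤8.0, corrosion resistance 5≥3).
J: dominated by A (cost 3≤13, density 5.9≤8.1, corrosion resistance 5≥1).
K: not dominated (best corrosion resistance).
L: dominated by A (cost 3≤76, density 5.9≤7.5, corrosion resistance 5≥3).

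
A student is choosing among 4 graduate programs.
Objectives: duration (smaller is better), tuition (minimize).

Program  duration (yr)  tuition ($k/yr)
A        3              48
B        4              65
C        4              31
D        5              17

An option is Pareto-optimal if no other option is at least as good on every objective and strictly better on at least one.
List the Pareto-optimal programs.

A: not dominated (best duration).
B: dominated by A (duration 3≤4, tuition 48≤65).
C: not dominated.
D: not dominated (best tuition).

A, C, D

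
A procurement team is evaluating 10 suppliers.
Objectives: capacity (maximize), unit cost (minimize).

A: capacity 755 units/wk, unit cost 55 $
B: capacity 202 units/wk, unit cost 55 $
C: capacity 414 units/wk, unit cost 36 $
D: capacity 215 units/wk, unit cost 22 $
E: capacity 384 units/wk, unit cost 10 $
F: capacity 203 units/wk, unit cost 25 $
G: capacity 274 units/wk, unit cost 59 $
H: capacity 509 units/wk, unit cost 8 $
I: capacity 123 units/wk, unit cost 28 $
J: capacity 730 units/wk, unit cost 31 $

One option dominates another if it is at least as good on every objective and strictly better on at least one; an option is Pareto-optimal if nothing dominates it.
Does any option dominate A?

No

B: worse on capacity (202 vs 755).
C: worse on capacity (414 vs 755).
D: worse on capacity (215 vs 755).
E: worse on capacity (384 vs 755).
F: worse on capacity (203 vs 755).
G: worse on capacity (274 vs 755).
H: worse on capacity (509 vs 755).
I: worse on capacity (123 vs 755).
J: worse on capacity (730 vs 755).
No option is at least as good as A on every objective and strictly better on one.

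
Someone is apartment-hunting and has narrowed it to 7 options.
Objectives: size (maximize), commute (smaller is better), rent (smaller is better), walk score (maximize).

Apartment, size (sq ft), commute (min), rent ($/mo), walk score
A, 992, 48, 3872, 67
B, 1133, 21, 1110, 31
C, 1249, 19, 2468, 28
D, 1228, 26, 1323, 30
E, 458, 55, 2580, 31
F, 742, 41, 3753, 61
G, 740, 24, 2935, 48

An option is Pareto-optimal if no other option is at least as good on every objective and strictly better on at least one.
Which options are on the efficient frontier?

A, B, C, D, F, G

A: not dominated (best walk score).
B: not dominated (best rent).
C: not dominated (best size).
D: not dominated.
E: dominated by B (size 1133≥458, commute 21≤55, rent 1110≤2580, walk score 31≥31).
F: not dominated.
G: not dominated.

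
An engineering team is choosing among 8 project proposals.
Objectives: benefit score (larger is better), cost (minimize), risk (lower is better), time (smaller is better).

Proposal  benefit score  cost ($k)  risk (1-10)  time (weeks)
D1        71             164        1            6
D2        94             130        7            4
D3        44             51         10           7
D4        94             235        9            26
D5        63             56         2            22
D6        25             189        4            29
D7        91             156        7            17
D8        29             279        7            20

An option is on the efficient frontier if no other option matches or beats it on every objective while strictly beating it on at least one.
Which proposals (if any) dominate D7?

D2: benefit score 94≥91, cost 130≤156, risk 7≤7, time 4≤17 — dominates D7.
Others (D1, D3, D4, D5, D6, D8) are each worse than D7 on at least one objective.

D2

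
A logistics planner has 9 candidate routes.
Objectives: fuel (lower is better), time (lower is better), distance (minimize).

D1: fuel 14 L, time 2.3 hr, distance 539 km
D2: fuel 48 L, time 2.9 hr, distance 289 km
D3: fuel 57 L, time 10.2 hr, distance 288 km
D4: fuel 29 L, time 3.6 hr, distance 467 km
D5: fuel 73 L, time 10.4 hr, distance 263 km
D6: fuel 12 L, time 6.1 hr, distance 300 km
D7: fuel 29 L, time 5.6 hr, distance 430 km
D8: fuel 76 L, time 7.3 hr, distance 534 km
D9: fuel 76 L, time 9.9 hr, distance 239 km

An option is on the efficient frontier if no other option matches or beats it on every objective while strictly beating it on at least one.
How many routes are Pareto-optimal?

8

D1: not dominated (best time).
D2: not dominated.
D3: not dominated.
D4: not dominated.
D5: not dominated.
D6: not dominated (best fuel).
D7: not dominated.
D8: dominated by D2 (fuel 48≤76, time 2.9≤7.3, distance 289≤534).
D9: not dominated (best distance).
Pareto-optimal: D1, D2, D3, D4, D5, D6, D7, D9 → 8.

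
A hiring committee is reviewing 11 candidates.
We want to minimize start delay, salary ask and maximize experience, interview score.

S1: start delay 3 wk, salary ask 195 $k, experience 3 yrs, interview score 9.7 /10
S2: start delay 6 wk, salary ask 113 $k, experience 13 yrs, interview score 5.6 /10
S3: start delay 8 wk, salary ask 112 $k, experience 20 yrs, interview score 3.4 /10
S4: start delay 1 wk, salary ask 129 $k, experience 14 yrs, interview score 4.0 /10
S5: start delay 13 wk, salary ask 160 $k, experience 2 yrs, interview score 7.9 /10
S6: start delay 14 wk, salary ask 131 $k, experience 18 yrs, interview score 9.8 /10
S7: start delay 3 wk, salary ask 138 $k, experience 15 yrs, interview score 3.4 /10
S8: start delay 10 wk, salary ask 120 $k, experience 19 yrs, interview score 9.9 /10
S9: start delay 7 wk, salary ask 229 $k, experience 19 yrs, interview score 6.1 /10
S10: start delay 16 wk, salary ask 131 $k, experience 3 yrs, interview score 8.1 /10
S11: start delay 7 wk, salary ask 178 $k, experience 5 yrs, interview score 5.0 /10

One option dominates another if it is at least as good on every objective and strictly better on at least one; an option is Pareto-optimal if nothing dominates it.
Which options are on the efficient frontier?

S1: not dominated.
S2: not dominated.
S3: not dominated (best salary ask).
S4: not dominated (best start delay).
S5: dominated by S8 (start delay 10≤13, salary ask 120≤160, experience 19≥2, interview score 9.9≥7.9).
S6: dominated by S8 (start delay 10≤14, salary ask 120≤131, experience 19≥18, interview score 9.9≥9.8).
S7: not dominated.
S8: not dominated (best interview score).
S9: not dominated.
S10: dominated by S6 (start delay 14≤16, salary ask 131≤131, experience 18≥3, interview score 9.8≥8.1).
S11: dominated by S2 (start delay 6≤7, salary ask 113≤178, experience 13≥5, interview score 5.6≥5.0).

S1, S2, S3, S4, S7, S8, S9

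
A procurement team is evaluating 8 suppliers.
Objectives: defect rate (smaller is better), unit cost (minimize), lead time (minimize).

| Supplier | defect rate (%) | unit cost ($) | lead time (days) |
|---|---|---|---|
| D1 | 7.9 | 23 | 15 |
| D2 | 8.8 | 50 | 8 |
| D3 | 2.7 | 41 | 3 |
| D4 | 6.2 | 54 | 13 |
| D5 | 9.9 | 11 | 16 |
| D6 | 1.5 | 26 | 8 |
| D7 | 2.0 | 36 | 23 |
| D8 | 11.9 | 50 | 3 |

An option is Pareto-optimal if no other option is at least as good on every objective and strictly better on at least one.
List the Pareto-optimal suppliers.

D1: not dominated.
D2: dominated by D3 (defect rate 2.7≤8.8, unit cost 41≤50, lead time 3≤8).
D3: not dominated.
D4: dominated by D3 (defect rate 2.7≤6.2, unit cost 41≤54, lead time 3≤13).
D5: not dominated (best unit cost).
D6: not dominated (best defect rate).
D7: dominated by D6 (defect rate 1.5≤2.0, unit cost 26≤36, lead time 8≤23).
D8: dominated by D3 (defect rate 2.7≤11.9, unit cost 41≤50, lead time 3≤3).

D1, D3, D5, D6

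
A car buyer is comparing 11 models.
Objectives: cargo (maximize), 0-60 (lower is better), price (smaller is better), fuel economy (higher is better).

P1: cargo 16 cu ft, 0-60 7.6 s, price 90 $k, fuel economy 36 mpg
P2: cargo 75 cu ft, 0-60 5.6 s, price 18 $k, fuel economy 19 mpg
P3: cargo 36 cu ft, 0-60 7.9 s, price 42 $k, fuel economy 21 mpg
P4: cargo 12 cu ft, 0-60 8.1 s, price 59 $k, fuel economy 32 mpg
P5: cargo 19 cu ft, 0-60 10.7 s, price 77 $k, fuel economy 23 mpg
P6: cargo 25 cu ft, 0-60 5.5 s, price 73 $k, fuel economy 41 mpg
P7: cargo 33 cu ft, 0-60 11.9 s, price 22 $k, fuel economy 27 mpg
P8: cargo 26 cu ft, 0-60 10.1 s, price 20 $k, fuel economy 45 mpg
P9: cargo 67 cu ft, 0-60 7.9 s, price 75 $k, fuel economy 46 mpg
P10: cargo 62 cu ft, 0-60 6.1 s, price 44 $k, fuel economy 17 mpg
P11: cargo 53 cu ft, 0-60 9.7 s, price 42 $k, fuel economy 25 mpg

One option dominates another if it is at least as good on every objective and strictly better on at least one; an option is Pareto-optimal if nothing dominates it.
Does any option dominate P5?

P6 vs P5: cargo 25≥19, 0-60 5.5≤10.7, price 73≤77, fuel economy 41≥23 — P6 is at least as good on every objective and strictly better on at least one, so P6 dominates P5.

Yes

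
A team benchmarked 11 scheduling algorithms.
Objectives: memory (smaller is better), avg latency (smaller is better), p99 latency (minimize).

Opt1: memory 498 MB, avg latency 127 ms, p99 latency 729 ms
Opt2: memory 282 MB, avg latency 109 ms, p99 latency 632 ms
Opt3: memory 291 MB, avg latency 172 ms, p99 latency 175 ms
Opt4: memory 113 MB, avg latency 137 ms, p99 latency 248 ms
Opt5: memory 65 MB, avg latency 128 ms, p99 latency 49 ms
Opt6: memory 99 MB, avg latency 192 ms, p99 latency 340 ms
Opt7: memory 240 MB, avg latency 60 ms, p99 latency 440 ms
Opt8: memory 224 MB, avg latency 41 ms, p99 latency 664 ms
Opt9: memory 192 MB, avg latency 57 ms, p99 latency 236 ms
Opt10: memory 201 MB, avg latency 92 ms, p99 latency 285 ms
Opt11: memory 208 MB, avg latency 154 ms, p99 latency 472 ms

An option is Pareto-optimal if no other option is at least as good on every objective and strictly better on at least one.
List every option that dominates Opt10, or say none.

Opt9

Opt9: memory 192≤201, avg latency 57≤92, p99 latency 236≤285 — dominates Opt10.
Others (Opt1, Opt2, Opt3, Opt4, Opt5, Opt6, Opt7, Opt8, Opt11) are each worse than Opt10 on at least one objective.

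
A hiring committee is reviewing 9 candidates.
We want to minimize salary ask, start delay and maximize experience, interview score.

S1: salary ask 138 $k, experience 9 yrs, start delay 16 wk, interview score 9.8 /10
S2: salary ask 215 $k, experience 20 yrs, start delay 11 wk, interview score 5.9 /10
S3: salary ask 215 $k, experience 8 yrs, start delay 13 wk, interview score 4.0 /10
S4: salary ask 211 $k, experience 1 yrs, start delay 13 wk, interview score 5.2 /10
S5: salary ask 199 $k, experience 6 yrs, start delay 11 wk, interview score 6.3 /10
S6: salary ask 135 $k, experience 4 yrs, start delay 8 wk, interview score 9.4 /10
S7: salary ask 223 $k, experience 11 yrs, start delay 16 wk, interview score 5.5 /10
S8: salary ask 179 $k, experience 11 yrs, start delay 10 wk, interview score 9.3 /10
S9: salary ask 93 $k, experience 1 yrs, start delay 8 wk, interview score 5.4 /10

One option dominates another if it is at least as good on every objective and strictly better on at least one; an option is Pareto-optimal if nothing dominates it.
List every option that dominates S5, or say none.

S8

S8: salary ask 179≤199, experience 11≥6, start delay 10≤11, interview score 9.3≥6.3 — dominates S5.
Others (S1, S2, S3, S4, S6, S7, S9) are each worse than S5 on at least one objective.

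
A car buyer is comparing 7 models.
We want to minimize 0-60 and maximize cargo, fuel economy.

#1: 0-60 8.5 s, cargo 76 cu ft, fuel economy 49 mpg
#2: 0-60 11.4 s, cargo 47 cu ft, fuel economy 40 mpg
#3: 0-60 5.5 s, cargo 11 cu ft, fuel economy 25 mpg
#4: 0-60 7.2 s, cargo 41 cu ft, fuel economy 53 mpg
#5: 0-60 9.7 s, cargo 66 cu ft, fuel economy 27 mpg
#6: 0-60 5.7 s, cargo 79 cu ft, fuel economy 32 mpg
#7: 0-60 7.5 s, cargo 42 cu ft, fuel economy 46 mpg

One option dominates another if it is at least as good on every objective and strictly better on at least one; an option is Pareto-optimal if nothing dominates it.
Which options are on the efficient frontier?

#1, #3, #4, #6, #7

#1: not dominated.
#2: dominated by #1 (0-60 8.5≤11.4, cargo 76≥47, fuel economy 49≥40).
#3: not dominated (best 0-60).
#4: not dominated (best fuel economy).
#5: dominated by #1 (0-60 8.5≤9.7, cargo 76≥66, fuel economy 49≥27).
#6: not dominated (best cargo).
#7: not dominated.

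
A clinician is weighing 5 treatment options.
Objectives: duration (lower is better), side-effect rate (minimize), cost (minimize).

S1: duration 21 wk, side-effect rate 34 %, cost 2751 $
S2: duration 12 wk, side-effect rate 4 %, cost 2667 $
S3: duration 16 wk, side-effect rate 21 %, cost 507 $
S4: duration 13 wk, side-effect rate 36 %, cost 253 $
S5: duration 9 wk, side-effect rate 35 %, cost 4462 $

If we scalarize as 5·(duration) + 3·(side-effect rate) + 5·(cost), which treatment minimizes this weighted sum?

S1: 5·21 + 3·34 + 5·2751 = 13962
S2: 5·12 + 3·4 + 5·2667 = 13407
S3: 5·16 + 3·21 + 5·507 = 2678
S4: 5·13 + 3·36 + 5·253 = 1438
S5: 5·9 + 3·35 + 5·4462 = 22460
Lowest: S4 at 1438.

S4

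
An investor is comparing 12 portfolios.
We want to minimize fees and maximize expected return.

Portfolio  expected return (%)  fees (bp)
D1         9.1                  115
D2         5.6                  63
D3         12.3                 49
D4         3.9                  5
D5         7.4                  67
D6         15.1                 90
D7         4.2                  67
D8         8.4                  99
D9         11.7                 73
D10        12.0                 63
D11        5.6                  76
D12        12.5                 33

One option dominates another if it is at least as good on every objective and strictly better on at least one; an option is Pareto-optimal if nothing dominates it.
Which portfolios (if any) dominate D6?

none

D1: worse on expected return (9.1 vs 15.1).
D2: worse on expected return (5.6 vs 15.1).
D3: worse on expected return (12.3 vs 15.1).
D4: worse on expected return (3.9 vs 15.1).
D5: worse on expected return (7.4 vs 15.1).
D7: worse on expected return (4.2 vs 15.1).
D8: worse on expected return (8.4 vs 15.1).
D9: worse on expected return (11.7 vs 15.1).
D10: worse on expected return (12.0 vs 15.1).
D11: worse on expected return (5.6 vs 15.1).
D12: worse on expected return (12.5 vs 15.1).
No option dominates D6.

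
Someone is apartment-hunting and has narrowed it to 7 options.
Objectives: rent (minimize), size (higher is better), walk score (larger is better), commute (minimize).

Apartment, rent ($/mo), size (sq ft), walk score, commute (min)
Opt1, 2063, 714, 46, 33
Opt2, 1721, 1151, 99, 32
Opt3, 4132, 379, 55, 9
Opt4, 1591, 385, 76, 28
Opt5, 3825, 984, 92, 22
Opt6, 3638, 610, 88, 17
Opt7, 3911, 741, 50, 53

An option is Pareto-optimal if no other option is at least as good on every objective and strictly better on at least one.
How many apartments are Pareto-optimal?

Opt1: dominated by Opt2 (rent 1721≤2063, size 1151≥714, walk score 99≥46, commute 32≤33).
Opt2: not dominated (best size).
Opt3: not dominated (best commute).
Opt4: not dominated (best rent).
Opt5: not dominated.
Opt6: not dominated.
Opt7: dominated by Opt2 (rent 1721≤3911, size 1151≥741, walk score 99≥50, commute 32≤53).
Pareto-optimal: Opt2, Opt3, Opt4, Opt5, Opt6 → 5.

5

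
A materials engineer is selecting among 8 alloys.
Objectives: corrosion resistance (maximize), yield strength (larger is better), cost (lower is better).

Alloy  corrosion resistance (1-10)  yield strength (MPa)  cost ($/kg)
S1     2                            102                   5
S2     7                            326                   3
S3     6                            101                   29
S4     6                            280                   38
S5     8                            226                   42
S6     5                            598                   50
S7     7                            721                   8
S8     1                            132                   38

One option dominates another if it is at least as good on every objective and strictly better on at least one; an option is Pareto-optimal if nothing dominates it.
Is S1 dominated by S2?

S2 vs S1: corrosion resistance 7≥2, yield strength 326≥102, cost 3≤5 — S2 is at least as good on every objective with at least one strict improvement.

Yes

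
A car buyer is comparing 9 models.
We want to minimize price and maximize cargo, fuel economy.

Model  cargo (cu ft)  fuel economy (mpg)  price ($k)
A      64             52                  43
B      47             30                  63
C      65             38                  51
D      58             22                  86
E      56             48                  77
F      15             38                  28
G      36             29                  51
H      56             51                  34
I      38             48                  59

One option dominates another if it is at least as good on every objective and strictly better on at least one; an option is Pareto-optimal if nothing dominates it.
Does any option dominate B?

A vs B: cargo 64≥47, fuel economy 52≥30, price 43≤63 — A is at least as good on every objective and strictly better on at least one, so A dominates B.

Yes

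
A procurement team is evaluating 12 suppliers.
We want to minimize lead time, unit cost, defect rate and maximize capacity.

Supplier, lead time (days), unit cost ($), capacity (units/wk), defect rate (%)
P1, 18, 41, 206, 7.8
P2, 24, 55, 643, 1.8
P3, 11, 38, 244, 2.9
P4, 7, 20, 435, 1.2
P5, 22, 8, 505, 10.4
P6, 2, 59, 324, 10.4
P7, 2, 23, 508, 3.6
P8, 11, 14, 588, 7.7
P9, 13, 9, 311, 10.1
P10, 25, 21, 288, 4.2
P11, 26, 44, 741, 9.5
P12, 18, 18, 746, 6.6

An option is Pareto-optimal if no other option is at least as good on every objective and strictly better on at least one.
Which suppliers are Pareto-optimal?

P1: dominated by P3 (lead time 11≤18, unit cost 38≤41, capacity 244≥206, defect rate 2.9≤7.8).
P2: not dominated.
P3: dominated by P4 (lead time 7≤11, unit cost 20≤38, capacity 435≥244, defect rate 1.2≤2.9).
P4: not dominated (best defect rate).
P5: not dominated (best unit cost).
P6: dominated by P7 (lead time 2≤2, unit cost 23≤59, capacity 508≥324, defect rate 3.6≤10.4).
P7: not dominated.
P8: not dominated.
P9: not dominated.
P10: dominated by P4 (lead time 7≤25, unit cost 20≤21, capacity 435≥288, defect rate 1.2≤4.2).
P11: dominated by P12 (lead time 18≤26, unit cost 18≤44, capacity 746≥741, defect rate 6.6≤9.5).
P12: not dominated (best capacity).

P2, P4, P5, P7, P8, P9, P12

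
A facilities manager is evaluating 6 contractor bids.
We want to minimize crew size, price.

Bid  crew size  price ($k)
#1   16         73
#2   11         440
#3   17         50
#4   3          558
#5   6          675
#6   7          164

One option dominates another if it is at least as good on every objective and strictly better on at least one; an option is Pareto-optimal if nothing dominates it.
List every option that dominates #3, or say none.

#1: worse on price (73 vs 50).
#2: worse on price (440 vs 50).
#4: worse on price (558 vs 50).
#5: worse on price (675 vs 50).
#6: worse on price (164 vs 50).
No option dominates #3.

none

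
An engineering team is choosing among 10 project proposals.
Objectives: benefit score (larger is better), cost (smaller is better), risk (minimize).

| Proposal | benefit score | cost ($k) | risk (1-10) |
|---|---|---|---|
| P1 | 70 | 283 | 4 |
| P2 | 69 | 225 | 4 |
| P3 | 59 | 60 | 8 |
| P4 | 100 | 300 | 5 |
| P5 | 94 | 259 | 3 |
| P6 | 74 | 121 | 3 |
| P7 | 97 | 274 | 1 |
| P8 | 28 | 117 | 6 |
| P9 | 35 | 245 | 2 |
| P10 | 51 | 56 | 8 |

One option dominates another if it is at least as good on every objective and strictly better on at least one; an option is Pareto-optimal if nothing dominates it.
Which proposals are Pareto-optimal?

P3, P4, P5, P6, P7, P8, P9, P10

P1: dominated by P5 (benefit score 94≥70, cost 259≤283, risk 3≤4).
P2: dominated by P6 (benefit score 74≥69, cost 121≤225, risk 3≤4).
P3: not dominated.
P4: not dominated (best benefit score).
P5: not dominated.
P6: not dominated.
P7: not dominated (best risk).
P8: not dominated.
P9: not dominated.
P10: not dominated (best cost).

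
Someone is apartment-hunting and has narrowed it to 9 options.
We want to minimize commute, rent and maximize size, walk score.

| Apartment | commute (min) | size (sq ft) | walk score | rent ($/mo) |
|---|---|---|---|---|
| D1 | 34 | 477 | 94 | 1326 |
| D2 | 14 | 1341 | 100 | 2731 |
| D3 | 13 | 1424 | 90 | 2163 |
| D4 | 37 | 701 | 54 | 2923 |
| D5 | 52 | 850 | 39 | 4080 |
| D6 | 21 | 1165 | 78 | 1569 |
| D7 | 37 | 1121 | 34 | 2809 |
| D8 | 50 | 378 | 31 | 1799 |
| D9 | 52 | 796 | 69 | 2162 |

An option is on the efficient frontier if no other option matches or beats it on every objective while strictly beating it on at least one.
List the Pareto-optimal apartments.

D1, D2, D3, D6

D1: not dominated (best rent).
D2: not dominated (best walk score).
D3: not dominated (best commute).
D4: dominated by D2 (commute 14≤37, size 1341≥701, walk score 100≥54, rent 2731≤2923).
D5: dominated by D2 (commute 14≤52, size 1341≥850, walk score 100≥39, rent 2731≤4080).
D6: not dominated.
D7: dominated by D2 (commute 14≤37, size 1341≥1121, walk score 100≥34, rent 2731≤2809).
D8: dominated by D1 (commute 34≤50, size 477≥378, walk score 94≥31, rent 1326≤1799).
D9: dominated by D6 (commute 21≤52, size 1165≥796, walk score 78≥69, rent 1569≤2162).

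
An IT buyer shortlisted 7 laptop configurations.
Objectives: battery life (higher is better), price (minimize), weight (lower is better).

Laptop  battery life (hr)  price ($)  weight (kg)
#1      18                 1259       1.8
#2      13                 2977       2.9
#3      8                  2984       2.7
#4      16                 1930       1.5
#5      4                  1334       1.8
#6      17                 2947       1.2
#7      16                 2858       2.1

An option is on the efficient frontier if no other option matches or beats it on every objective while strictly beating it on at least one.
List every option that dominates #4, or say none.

#1: worse on weight (1.8 vs 1.5).
#2: worse on battery life (13 vs 16).
#3: worse on battery life (8 vs 16).
#5: worse on battery life (4 vs 16).
#6: worse on price (2947 vs 1930).
#7: worse on price (2858 vs 1930).
No option dominates #4.

none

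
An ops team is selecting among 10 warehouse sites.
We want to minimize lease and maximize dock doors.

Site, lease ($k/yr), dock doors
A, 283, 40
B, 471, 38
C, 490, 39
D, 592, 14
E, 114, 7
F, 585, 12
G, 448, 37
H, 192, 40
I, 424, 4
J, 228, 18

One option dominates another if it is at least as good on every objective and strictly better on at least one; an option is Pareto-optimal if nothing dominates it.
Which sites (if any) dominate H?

A: worse on lease (283 vs 192).
B: worse on lease (471 vs 192).
C: worse on lease (490 vs 192).
D: worse on lease (592 vs 192).
E: worse on dock doors (7 vs 40).
F: worse on lease (585 vs 192).
G: worse on lease (448 vs 192).
I: worse on lease (424 vs 192).
J: worse on lease (228 vs 192).
No option dominates H.

none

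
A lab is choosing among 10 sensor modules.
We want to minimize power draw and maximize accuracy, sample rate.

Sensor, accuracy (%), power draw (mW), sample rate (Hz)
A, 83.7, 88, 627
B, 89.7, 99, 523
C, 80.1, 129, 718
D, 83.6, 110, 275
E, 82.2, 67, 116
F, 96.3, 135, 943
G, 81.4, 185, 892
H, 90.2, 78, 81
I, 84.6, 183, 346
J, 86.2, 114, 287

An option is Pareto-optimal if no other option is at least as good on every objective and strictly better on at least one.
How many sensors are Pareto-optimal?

A: not dominated.
B: not dominated.
C: not dominated.
D: dominated by A (accuracy 83.7≥83.6, power draw 88≤110, sample rate 627≥275).
E: not dominated (best power draw).
F: not dominated (best accuracy).
G: dominated by F (accuracy 96.3≥81.4, power draw 135≤185, sample rate 943≥892).
H: not dominated.
I: dominated by B (accuracy 89.7≥84.6, power draw 99≤183, sample rate 523≥346).
J: dominated by B (accuracy 89.7≥86.2, power draw 99≤114, sample rate 523≥287).
Pareto-optimal: A, B, C, E, F, H → 6.

6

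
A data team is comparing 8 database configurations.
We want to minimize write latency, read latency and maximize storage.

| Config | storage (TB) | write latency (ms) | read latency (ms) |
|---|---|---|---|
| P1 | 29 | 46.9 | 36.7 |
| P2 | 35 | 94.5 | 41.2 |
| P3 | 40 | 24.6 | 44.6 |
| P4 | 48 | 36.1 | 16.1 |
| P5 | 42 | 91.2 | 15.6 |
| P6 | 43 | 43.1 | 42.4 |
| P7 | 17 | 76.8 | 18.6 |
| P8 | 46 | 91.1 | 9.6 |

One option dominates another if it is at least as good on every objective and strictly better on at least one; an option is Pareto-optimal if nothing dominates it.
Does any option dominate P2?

Yes

P4 vs P2: storage 48≥35, write latency 36.1≤94.5, read latency 16.1≤41.2 — P4 is at least as good on every objective and strictly better on at least one, so P4 dominates P2.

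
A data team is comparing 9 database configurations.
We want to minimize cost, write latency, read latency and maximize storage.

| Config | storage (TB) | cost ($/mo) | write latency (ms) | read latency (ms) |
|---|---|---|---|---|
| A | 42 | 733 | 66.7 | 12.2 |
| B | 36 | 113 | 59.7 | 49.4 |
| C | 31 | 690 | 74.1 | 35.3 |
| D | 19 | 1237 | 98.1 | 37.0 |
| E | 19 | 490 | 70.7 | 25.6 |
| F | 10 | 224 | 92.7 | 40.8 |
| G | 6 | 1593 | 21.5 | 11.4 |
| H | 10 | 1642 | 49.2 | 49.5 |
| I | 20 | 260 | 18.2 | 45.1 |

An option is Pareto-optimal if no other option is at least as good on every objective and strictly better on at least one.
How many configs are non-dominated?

7

A: not dominated (best storage).
B: not dominated (best cost).
C: not dominated.
D: dominated by A (storage 42≥19, cost 733≤1237, write latency 66.7≤98.1, read latency 12.2≤37.0).
E: not dominated.
F: not dominated.
G: not dominated (best read latency).
H: dominated by I (storage 20≥10, cost 260≤1642, write latency 18.2≤49.2, read latency 45.1≤49.5).
I: not dominated (best write latency).
Pareto-optimal: A, B, C, E, F, G, I → 7.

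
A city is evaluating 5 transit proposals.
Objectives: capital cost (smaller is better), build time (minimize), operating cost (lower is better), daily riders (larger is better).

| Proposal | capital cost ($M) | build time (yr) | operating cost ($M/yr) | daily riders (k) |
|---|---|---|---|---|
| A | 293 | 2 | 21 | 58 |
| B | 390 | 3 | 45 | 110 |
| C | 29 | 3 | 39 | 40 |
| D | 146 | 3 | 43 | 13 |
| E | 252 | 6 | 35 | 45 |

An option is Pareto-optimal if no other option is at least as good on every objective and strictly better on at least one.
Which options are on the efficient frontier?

A: not dominated (best build time).
B: not dominated (best daily riders).
C: not dominated (best capital cost).
D: dominated by C (capital cost 29≤146, build time 3≤3, operating cost 39≤43, daily riders 40≥13).
E: not dominated.

A, B, C, E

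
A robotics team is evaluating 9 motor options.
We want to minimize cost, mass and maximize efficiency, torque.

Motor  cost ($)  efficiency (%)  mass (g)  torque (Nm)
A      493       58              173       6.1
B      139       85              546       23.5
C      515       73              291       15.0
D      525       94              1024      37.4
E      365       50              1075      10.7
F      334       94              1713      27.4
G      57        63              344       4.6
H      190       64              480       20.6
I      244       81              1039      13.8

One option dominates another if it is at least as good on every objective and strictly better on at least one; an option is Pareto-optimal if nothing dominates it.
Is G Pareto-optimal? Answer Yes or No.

Yes

A: worse on cost (493 vs 57).
B: worse on cost (139 vs 57).
C: worse on cost (515 vs 57).
D: worse on cost (525 vs 57).
E: worse on cost (365 vs 57).
F: worse on cost (334 vs 57).
H: worse on cost (190 vs 57).
I: worse on cost (244 vs 57).
No option is at least as good as G on every objective and strictly better on one.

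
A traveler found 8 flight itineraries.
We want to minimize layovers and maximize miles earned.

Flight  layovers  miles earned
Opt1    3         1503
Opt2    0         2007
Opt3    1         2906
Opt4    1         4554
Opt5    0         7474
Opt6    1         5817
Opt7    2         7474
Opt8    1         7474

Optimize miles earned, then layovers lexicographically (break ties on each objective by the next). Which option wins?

First maximize miles earned: best is 7474, kept {Opt5, Opt7, Opt8}.
Then minimize layovers: best is 0, kept {Opt5}.

Opt5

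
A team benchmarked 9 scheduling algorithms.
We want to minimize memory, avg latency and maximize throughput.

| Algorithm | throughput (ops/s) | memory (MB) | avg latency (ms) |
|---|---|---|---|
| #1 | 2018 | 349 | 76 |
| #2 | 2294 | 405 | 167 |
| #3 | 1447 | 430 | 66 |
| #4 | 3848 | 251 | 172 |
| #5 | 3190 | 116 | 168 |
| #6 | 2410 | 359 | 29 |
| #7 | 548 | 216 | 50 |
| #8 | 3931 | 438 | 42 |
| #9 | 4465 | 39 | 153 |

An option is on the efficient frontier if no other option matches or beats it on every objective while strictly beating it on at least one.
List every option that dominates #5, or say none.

#9

#9: throughput 4465≥3190, memory 39≤116, avg latency 153≤168 — dominates #5.
Others (#1, #2, #3, #4, #6, #7, #8) are each worse than #5 on at least one objective.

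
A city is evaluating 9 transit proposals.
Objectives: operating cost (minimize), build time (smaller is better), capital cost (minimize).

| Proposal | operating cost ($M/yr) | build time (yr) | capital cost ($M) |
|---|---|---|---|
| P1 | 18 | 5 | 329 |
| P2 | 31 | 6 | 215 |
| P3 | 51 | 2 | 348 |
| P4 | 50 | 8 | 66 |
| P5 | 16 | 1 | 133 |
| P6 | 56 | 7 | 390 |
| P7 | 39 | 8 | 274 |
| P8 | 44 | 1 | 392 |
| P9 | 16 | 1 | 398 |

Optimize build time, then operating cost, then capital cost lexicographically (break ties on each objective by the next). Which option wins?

P5

First minimize build time: best is 1, kept {P5, P8, P9}.
Then minimize operating cost: best is 16, kept {P5, P9}.
Then minimize capital cost: best is 133, kept {P5}.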